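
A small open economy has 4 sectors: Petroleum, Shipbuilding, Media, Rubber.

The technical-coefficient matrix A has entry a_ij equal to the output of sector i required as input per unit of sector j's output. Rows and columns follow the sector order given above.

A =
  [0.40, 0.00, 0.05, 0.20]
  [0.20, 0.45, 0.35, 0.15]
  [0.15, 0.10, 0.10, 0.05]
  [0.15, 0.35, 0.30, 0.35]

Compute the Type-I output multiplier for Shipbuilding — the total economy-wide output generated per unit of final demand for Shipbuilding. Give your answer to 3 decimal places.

m_2 = 6.356

I − A =
  [   0.60     0.00    -0.05    -0.20]
  [  -0.20     0.55    -0.35    -0.15]
  [  -0.15    -0.10     0.90    -0.05]
  [  -0.15    -0.35    -0.30     0.65]
Compute the cofactors C_ij = (−1)^(i+j)·(3×3 minor ij) of I−A; the adjugate is their transpose:
adj(I−A) = Cᵀ =
  [ 0.232875   0.073125   0.072750   0.094125]
  [ 0.177750   0.300750   0.172625   0.137375]
  [ 0.068625   0.057000   0.152500   0.046000]
  [ 0.181125   0.205125   0.180125   0.270875]
det(I−A) = Σ_j (I−A)_1j·C_1j = (0.60)(0.232875) + (0.00)(0.177750) + (-0.05)(0.068625) + (-0.20)(0.181125) = 0.10006875
(I − A)⁻¹ = adj(I−A) / det(I−A) ≈
  [   2.3272     0.7307     0.7270     0.9406]
  [   1.7763     3.0054     1.7251     1.3728]
  [   0.6858     0.5696     1.5240     0.4597]
  [   1.8100     2.0498     1.8000     2.7069]
The output multiplier for sector j is the column-j sum of the Leontief inverse (I − A)⁻¹ = adj(I−A) / det(I−A).
Column 2 of adj(I−A): (0.073125, 0.300750, 0.057000, 0.205125); det(I−A) = 0.10006875.
m_2 = (0.073125 + 0.300750 + 0.057000 + 0.205125) / 0.10006875 = 0.636 / 0.10006875 ≈ 6.356.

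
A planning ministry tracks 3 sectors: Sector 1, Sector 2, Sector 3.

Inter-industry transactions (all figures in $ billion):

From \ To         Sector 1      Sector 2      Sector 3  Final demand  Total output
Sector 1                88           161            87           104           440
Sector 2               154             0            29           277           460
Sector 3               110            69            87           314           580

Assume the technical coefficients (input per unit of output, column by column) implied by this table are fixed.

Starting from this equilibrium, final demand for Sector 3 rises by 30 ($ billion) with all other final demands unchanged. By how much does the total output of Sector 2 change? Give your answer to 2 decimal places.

Δx_2 = 5.34

Technical coefficients a_ij = z_ij / X_j:
  a_11 = 88/440 = 0.20, a_21 = 154/440 = 0.35, a_31 = 110/440 = 0.25
  a_12 = 161/460 = 0.35, a_22 = 0/460 = 0.00, a_32 = 69/460 = 0.15
  a_13 = 87/580 = 0.15, a_23 = 29/580 = 0.05, a_33 = 87/580 = 0.15
I − A =
  [   0.80    -0.35    -0.15]
  [  -0.35     1.00    -0.05]
  [  -0.25    -0.15     0.85]
Cofactors of I−A, C_ij = (−1)^(i+j)·(minor ij) (rows/columns in the sector order above):
  C_11 = (1.00)(0.85) − (-0.05)(-0.15) = 0.8425
  C_12 = −[(-0.35)(0.85) − (-0.05)(-0.25)] = 0.3100
  C_13 = (-0.35)(-0.15) − (1.00)(-0.25) = 0.3025
  C_21 = −[(-0.35)(0.85) − (-0.15)(-0.15)] = 0.3200
  C_22 = (0.80)(0.85) − (-0.15)(-0.25) = 0.6425
  C_23 = −[(0.80)(-0.15) − (-0.35)(-0.25)] = 0.2075
  C_31 = (-0.35)(-0.05) − (-0.15)(1.00) = 0.1675
  C_32 = −[(0.80)(-0.05) − (-0.15)(-0.35)] = 0.0925
  C_33 = (0.80)(1.00) − (-0.35)(-0.35) = 0.6775
det(I−A) = Σ_j (I−A)_1j·C_1j = (0.80)(0.8425) + (-0.35)(0.3100) + (-0.15)(0.3025) = 0.520125
adj(I−A) = Cᵀ =
  [ 0.8425   0.3200   0.1675]
  [ 0.3100   0.6425   0.0925]
  [ 0.3025   0.2075   0.6775]
(I − A)⁻¹ = adj(I−A) / det(I−A) ≈
  [   1.6198     0.6152     0.3220]
  [   0.5960     1.2353     0.1778]
  [   0.5816     0.3989     1.3026]
Δx = (I − A)⁻¹ Δd with Δd having +30 in the Sector 3 component and 0 elsewhere.
So Δx_2 = L_23 · (+30), where L_23 = adj(I−A)_23 / det(I−A) = 0.0925 / 0.520125.
Δx_2 = 0.0925 × (+30) / 0.520125 = 2.775 / 0.520125 ≈ 5.34.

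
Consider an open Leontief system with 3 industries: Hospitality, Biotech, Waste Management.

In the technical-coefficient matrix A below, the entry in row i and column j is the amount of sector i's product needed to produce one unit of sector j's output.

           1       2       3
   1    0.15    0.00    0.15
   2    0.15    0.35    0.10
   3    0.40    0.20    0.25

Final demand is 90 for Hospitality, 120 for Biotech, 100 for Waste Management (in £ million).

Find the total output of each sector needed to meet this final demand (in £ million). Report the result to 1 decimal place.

x_1 = 156.6, x_2 = 265.0, x_3 = 287.5

I − A =
  [   0.85     0.00    -0.15]
  [  -0.15     0.65    -0.10]
  [  -0.40    -0.20     0.75]
Cofactors of I−A, C_ij = (−1)^(i+j)·(minor ij) (rows/columns in the sector order above):
  C_11 = (0.65)(0.75) − (-0.10)(-0.20) = 0.4675
  C_12 = −[(-0.15)(0.75) − (-0.10)(-0.40)] = 0.1525
  C_13 = (-0.15)(-0.20) − (0.65)(-0.40) = 0.2900
  C_21 = −[(0.00)(0.75) − (-0.15)(-0.20)] = 0.0300
  C_22 = (0.85)(0.75) − (-0.15)(-0.40) = 0.5775
  C_23 = −[(0.85)(-0.20) − (0.00)(-0.40)] = 0.1700
  C_31 = (0.00)(-0.10) − (-0.15)(0.65) = 0.0975
  C_32 = −[(0.85)(-0.10) − (-0.15)(-0.15)] = 0.1075
  C_33 = (0.85)(0.65) − (0.00)(-0.15) = 0.5525
det(I−A) = Σ_j (I−A)_1j·C_1j = (0.85)(0.4675) + (0.00)(0.1525) + (-0.15)(0.2900) = 0.353875
adj(I−A) = Cᵀ =
  [ 0.4675   0.0300   0.0975]
  [ 0.1525   0.5775   0.1075]
  [ 0.2900   0.1700   0.5525]
(I − A)⁻¹ = adj(I−A) / det(I−A) ≈
  [   1.3211     0.0848     0.2755]
  [   0.4309     1.6319     0.3038]
  [   0.8195     0.4804     1.5613]
x = (I − A)⁻¹ d = adj(I−A)·d / det(I−A), with det(I−A) = 0.353875:
  x_1 = (0.4675·90 + 0.0300·120 + 0.0975·100) / 0.353875 = 55.425 / 0.353875 ≈ 156.6
  x_2 = (0.1525·90 + 0.5775·120 + 0.1075·100) / 0.353875 = 93.775 / 0.353875 ≈ 265.0
  x_3 = (0.2900·90 + 0.1700·120 + 0.5525·100) / 0.353875 = 101.75 / 0.353875 ≈ 287.5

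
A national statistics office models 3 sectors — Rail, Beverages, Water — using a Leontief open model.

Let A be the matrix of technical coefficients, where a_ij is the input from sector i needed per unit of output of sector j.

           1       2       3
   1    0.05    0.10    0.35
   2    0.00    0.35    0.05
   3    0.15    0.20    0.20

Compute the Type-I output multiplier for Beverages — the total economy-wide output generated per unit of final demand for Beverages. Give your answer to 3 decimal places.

m_2 = 2.363

I − A =
  [   0.95    -0.10    -0.35]
  [   0.00     0.65    -0.05]
  [  -0.15    -0.20     0.80]
Cofactors of I−A, C_ij = (−1)^(i+j)·(minor ij) (rows/columns in the sector order above):
  C_11 = (0.65)(0.80) − (-0.05)(-0.20) = 0.5100
  C_12 = −[(0.00)(0.80) − (-0.05)(-0.15)] = 0.0075
  C_13 = (0.00)(-0.20) − (0.65)(-0.15) = 0.0975
  C_21 = −[(-0.10)(0.80) − (-0.35)(-0.20)] = 0.1500
  C_22 = (0.95)(0.80) − (-0.35)(-0.15) = 0.7075
  C_23 = −[(0.95)(-0.20) − (-0.10)(-0.15)] = 0.2050
  C_31 = (-0.10)(-0.05) − (-0.35)(0.65) = 0.2325
  C_32 = −[(0.95)(-0.05) − (-0.35)(0.00)] = 0.0475
  C_33 = (0.95)(0.65) − (-0.10)(0.00) = 0.6175
det(I−A) = Σ_j (I−A)_1j·C_1j = (0.95)(0.5100) + (-0.10)(0.0075) + (-0.35)(0.0975) = 0.449625
adj(I−A) = Cᵀ =
  [ 0.5100   0.1500   0.2325]
  [ 0.0075   0.7075   0.0475]
  [ 0.0975   0.2050   0.6175]
(I − A)⁻¹ = adj(I−A) / det(I−A) ≈
  [   1.1343     0.3336     0.5171]
  [   0.0167     1.5735     0.1056]
  [   0.2168     0.4559     1.3734]
The output multiplier for sector j is the column-j sum of the Leontief inverse (I − A)⁻¹ = adj(I−A) / det(I−A).
Column 2 of adj(I−A): (0.1500, 0.7075, 0.2050); det(I−A) = 0.449625.
m_2 = (0.1500 + 0.7075 + 0.2050) / 0.449625 = 1.0625 / 0.449625 ≈ 2.363.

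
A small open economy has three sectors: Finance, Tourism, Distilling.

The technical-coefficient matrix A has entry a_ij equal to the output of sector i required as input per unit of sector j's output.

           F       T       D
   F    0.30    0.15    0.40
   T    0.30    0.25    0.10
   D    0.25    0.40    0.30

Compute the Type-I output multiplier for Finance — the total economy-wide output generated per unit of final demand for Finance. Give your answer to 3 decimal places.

m_F = 5.669

I − A =
  [   0.70    -0.15    -0.40]
  [  -0.30     0.75    -0.10]
  [  -0.25    -0.40     0.70]
Cofactors of I−A, C_ij = (−1)^(i+j)·(minor ij) (rows/columns in the sector order above):
  C_11 = (0.75)(0.70) − (-0.10)(-0.40) = 0.4850
  C_12 = −[(-0.30)(0.70) − (-0.10)(-0.25)] = 0.2350
  C_13 = (-0.30)(-0.40) − (0.75)(-0.25) = 0.3075
  C_21 = −[(-0.15)(0.70) − (-0.40)(-0.40)] = 0.2650
  C_22 = (0.70)(0.70) − (-0.40)(-0.25) = 0.3900
  C_23 = −[(0.70)(-0.40) − (-0.15)(-0.25)] = 0.3175
  C_31 = (-0.15)(-0.10) − (-0.40)(0.75) = 0.3150
  C_32 = −[(0.70)(-0.10) − (-0.40)(-0.30)] = 0.1900
  C_33 = (0.70)(0.75) − (-0.15)(-0.30) = 0.4800
det(I−A) = Σ_j (I−A)_1j·C_1j = (0.70)(0.4850) + (-0.15)(0.2350) + (-0.40)(0.3075) = 0.18125
adj(I−A) = Cᵀ =
  [ 0.4850   0.2650   0.3150]
  [ 0.2350   0.3900   0.1900]
  [ 0.3075   0.3175   0.4800]
(I − A)⁻¹ = adj(I−A) / det(I−A) ≈
  [   2.6759     1.4621     1.7379]
  [   1.2966     2.1517     1.0483]
  [   1.6966     1.7517     2.6483]
The output multiplier for sector j is the column-j sum of the Leontief inverse (I − A)⁻¹ = adj(I−A) / det(I−A).
Column F of adj(I−A): (0.4850, 0.2350, 0.3075); det(I−A) = 0.18125.
m_F = (0.4850 + 0.2350 + 0.3075) / 0.18125 = 1.0275 / 0.18125 ≈ 5.669.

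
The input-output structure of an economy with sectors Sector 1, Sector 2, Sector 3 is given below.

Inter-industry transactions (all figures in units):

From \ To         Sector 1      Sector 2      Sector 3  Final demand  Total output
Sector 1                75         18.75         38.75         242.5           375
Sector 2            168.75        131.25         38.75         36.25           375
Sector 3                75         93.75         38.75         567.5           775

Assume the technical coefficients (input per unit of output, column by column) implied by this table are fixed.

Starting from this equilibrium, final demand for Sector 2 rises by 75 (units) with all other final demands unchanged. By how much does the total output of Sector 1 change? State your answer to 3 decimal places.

Technical coefficients a_ij = z_ij / X_j:
  a_11 = 75/375 = 0.20, a_21 = 168.75/375 = 0.45, a_31 = 75/375 = 0.20
  a_12 = 18.75/375 = 0.05, a_22 = 131.25/375 = 0.35, a_32 = 93.75/375 = 0.25
  a_13 = 38.75/775 = 0.05, a_23 = 38.75/775 = 0.05, a_33 = 38.75/775 = 0.05
I − A =
  [   0.80    -0.05    -0.05]
  [  -0.45     0.65    -0.05]
  [  -0.20    -0.25     0.95]
Cofactors of I−A, C_ij = (−1)^(i+j)·(minor ij) (rows/columns in the sector order above):
  C_11 = (0.65)(0.95) − (-0.05)(-0.25) = 0.6050
  C_12 = −[(-0.45)(0.95) − (-0.05)(-0.20)] = 0.4375
  C_13 = (-0.45)(-0.25) − (0.65)(-0.20) = 0.2425
  C_21 = −[(-0.05)(0.95) − (-0.05)(-0.25)] = 0.0600
  C_22 = (0.80)(0.95) − (-0.05)(-0.20) = 0.7500
  C_23 = −[(0.80)(-0.25) − (-0.05)(-0.20)] = 0.2100
  C_31 = (-0.05)(-0.05) − (-0.05)(0.65) = 0.0350
  C_32 = −[(0.80)(-0.05) − (-0.05)(-0.45)] = 0.0625
  C_33 = (0.80)(0.65) − (-0.05)(-0.45) = 0.4975
det(I−A) = Σ_j (I−A)_1j·C_1j = (0.80)(0.6050) + (-0.05)(0.4375) + (-0.05)(0.2425) = 0.4500
adj(I−A) = Cᵀ =
  [ 0.6050   0.0600   0.0350]
  [ 0.4375   0.7500   0.0625]
  [ 0.2425   0.2100   0.4975]
(I − A)⁻¹ = adj(I−A) / det(I−A) ≈
  [   1.3444     0.1333     0.0778]
  [   0.9722     1.6667     0.1389]
  [   0.5389     0.4667     1.1056]
Δx = (I − A)⁻¹ Δd with Δd having +75 in the Sector 2 component and 0 elsewhere.
So Δx_1 = L_12 · (+75), where L_12 = adj(I−A)_12 / det(I−A) = 0.0600 / 0.4500.
Δx_1 = 0.0600 × (+75) / 0.4500 = 4.50 / 0.4500 = 10.000.

Δx_1 = 10.000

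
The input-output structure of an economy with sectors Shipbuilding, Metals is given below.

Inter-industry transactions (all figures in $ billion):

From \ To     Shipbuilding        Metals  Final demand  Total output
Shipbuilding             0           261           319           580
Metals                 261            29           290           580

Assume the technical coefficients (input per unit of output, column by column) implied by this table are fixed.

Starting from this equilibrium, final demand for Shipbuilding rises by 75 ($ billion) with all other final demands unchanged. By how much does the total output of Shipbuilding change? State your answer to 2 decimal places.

Δx_S = 95.32

Technical coefficients a_ij = z_ij / X_j:
  a_SS = 0/580 = 0.00, a_MS = 261/580 = 0.45
  a_SM = 261/580 = 0.45, a_MM = 29/580 = 0.05
I − A =
  [   1.00    -0.45]
  [  -0.45     0.95]
det(I−A) = (1.00)(0.95) − (-0.45)(-0.45) = 0.7475
adj(I−A) = [[0.95, 0.45], [0.45, 1.00]]
(I − A)⁻¹ = adj(I−A) / det(I−A) ≈
  [   1.2709     0.6020]
  [   0.6020     1.3378]
Δx = (I − A)⁻¹ Δd with Δd having +75 in the Shipbuilding component and 0 elsewhere.
So Δx_S = L_SS · (+75), where L_SS = adj(I−A)_SS / det(I−A) = 0.95 / 0.7475.
Δx_S = 0.95 × (+75) / 0.7475 = 71.25 / 0.7475 ≈ 95.32.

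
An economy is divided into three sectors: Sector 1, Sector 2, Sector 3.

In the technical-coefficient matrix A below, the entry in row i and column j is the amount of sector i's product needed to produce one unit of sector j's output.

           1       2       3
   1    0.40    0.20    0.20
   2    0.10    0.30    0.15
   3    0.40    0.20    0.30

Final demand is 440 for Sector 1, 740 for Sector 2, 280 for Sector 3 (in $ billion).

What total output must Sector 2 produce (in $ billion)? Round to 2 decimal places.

I − A =
  [   0.60    -0.20    -0.20]
  [  -0.10     0.70    -0.15]
  [  -0.40    -0.20     0.70]
Cofactors of I−A, C_ij = (−1)^(i+j)·(minor ij) (rows/columns in the sector order above):
  C_11 = (0.70)(0.70) − (-0.15)(-0.20) = 0.4600
  C_12 = −[(-0.10)(0.70) − (-0.15)(-0.40)] = 0.1300
  C_13 = (-0.10)(-0.20) − (0.70)(-0.40) = 0.3000
  C_21 = −[(-0.20)(0.70) − (-0.20)(-0.20)] = 0.1800
  C_22 = (0.60)(0.70) − (-0.20)(-0.40) = 0.3400
  C_23 = −[(0.60)(-0.20) − (-0.20)(-0.40)] = 0.2000
  C_31 = (-0.20)(-0.15) − (-0.20)(0.70) = 0.1700
  C_32 = −[(0.60)(-0.15) − (-0.20)(-0.10)] = 0.1100
  C_33 = (0.60)(0.70) − (-0.20)(-0.10) = 0.4000
det(I−A) = Σ_j (I−A)_1j·C_1j = (0.60)(0.4600) + (-0.20)(0.1300) + (-0.20)(0.3000) = 0.1900
adj(I−A) = Cᵀ =
  [ 0.4600   0.1800   0.1700]
  [ 0.1300   0.3400   0.1100]
  [ 0.3000   0.2000   0.4000]
(I − A)⁻¹ = adj(I−A) / det(I−A) ≈
  [   2.4211     0.9474     0.8947]
  [   0.6842     1.7895     0.5789]
  [   1.5789     1.0526     2.1053]
x = (I − A)⁻¹ d = adj(I−A)·d / det(I−A), with det(I−A) = 0.1900:
  x_1 = (0.4600·440 + 0.1800·740 + 0.1700·280) / 0.1900 = 383.20 / 0.1900 ≈ 2016.84
  x_2 = (0.1300·440 + 0.3400·740 + 0.1100·280) / 0.1900 = 339.60 / 0.1900 ≈ 1787.37
  x_3 = (0.3000·440 + 0.2000·740 + 0.4000·280) / 0.1900 = 392.00 / 0.1900 ≈ 2063.16

x_2 = 1787.37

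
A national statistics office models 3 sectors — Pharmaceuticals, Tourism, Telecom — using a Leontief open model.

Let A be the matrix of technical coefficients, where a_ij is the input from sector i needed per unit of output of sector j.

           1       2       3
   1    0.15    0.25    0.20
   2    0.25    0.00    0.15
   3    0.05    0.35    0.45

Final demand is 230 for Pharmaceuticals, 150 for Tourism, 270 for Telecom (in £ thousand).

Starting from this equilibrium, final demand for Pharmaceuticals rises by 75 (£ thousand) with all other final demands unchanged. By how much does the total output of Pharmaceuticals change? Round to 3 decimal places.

I − A =
  [   0.85    -0.25    -0.20]
  [  -0.25     1.00    -0.15]
  [  -0.05    -0.35     0.55]
Cofactors of I−A, C_ij = (−1)^(i+j)·(minor ij) (rows/columns in the sector order above):
  C_11 = (1.00)(0.55) − (-0.15)(-0.35) = 0.4975
  C_12 = −[(-0.25)(0.55) − (-0.15)(-0.05)] = 0.1450
  C_13 = (-0.25)(-0.35) − (1.00)(-0.05) = 0.1375
  C_21 = −[(-0.25)(0.55) − (-0.20)(-0.35)] = 0.2075
  C_22 = (0.85)(0.55) − (-0.20)(-0.05) = 0.4575
  C_23 = −[(0.85)(-0.35) − (-0.25)(-0.05)] = 0.3100
  C_31 = (-0.25)(-0.15) − (-0.20)(1.00) = 0.2375
  C_32 = −[(0.85)(-0.15) − (-0.20)(-0.25)] = 0.1775
  C_33 = (0.85)(1.00) − (-0.25)(-0.25) = 0.7875
det(I−A) = Σ_j (I−A)_1j·C_1j = (0.85)(0.4975) + (-0.25)(0.1450) + (-0.20)(0.1375) = 0.359125
adj(I−A) = Cᵀ =
  [ 0.4975   0.2075   0.2375]
  [ 0.1450   0.4575   0.1775]
  [ 0.1375   0.3100   0.7875]
(I − A)⁻¹ = adj(I−A) / det(I−A) ≈
  [   1.3853     0.5778     0.6613]
  [   0.4038     1.2739     0.4943]
  [   0.3829     0.8632     2.1928]
Δx = (I − A)⁻¹ Δd with Δd having +75 in the Pharmaceuticals component and 0 elsewhere.
So Δx_1 = L_11 · (+75), where L_11 = adj(I−A)_11 / det(I−A) = 0.4975 / 0.359125.
Δx_1 = 0.4975 × (+75) / 0.359125 = 37.3125 / 0.359125 ≈ 103.898.

Δx_1 = 103.898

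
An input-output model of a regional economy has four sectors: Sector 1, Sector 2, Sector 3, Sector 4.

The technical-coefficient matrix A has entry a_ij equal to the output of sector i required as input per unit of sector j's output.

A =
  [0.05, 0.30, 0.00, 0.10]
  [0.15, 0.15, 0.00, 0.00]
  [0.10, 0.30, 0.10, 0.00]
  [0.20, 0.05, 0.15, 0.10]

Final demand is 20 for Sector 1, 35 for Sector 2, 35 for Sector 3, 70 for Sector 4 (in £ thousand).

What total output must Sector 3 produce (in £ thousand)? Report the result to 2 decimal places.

I − A =
  [   0.95    -0.30     0.00    -0.10]
  [  -0.15     0.85     0.00     0.00]
  [  -0.10    -0.30     0.90     0.00]
  [  -0.20    -0.05    -0.15     0.90]
Compute the cofactors C_ij = (−1)^(i+j)·(3×3 minor ij) of I−A; the adjugate is their transpose:
adj(I−A) = Cᵀ =
  [ 0.688500   0.252000   0.012750   0.076500]
  [ 0.121500   0.750000   0.002250   0.013500]
  [ 0.117000   0.278000   0.668500   0.013000]
  [ 0.179250   0.144000   0.114375   0.686250]
det(I−A) = Σ_j (I−A)_1j·C_1j = (0.95)(0.688500) + (-0.30)(0.121500) + (0.00)(0.117000) + (-0.10)(0.179250) = 0.5997
(I − A)⁻¹ = adj(I−A) / det(I−A) ≈
  [   1.1481     0.4202     0.0213     0.1276]
  [   0.2026     1.2506     0.0038     0.0225]
  [   0.1951     0.4636     1.1147     0.0217]
  [   0.2989     0.2401     0.1907     1.1443]
x = (I − A)⁻¹ d = adj(I−A)·d / det(I−A), with det(I−A) = 0.5997:
  x_1 = (0.688500·20 + 0.252000·35 + 0.012750·35 + 0.076500·70) / 0.5997 = 28.39125 / 0.5997 ≈ 47.34
  x_2 = (0.121500·20 + 0.750000·35 + 0.002250·35 + 0.013500·70) / 0.5997 = 29.70375 / 0.5997 ≈ 49.53
  x_3 = (0.117000·20 + 0.278000·35 + 0.668500·35 + 0.013000·70) / 0.5997 = 36.3775 / 0.5997 ≈ 60.66
  x_4 = (0.179250·20 + 0.144000·35 + 0.114375·35 + 0.686250·70) / 0.5997 = 60.665625 / 0.5997 ≈ 101.16

x_3 = 60.66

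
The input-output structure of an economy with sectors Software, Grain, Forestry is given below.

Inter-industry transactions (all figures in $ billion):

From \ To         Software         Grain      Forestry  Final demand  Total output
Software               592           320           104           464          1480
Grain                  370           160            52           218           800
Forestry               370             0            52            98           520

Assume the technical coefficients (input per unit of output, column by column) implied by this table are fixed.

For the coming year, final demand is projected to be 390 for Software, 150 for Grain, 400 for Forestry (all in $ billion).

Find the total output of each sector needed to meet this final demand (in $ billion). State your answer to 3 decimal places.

Technical coefficients a_ij = z_ij / X_j:
  a_11 = 592/1480 = 0.40, a_21 = 370/1480 = 0.25, a_31 = 370/1480 = 0.25
  a_12 = 320/800 = 0.40, a_22 = 160/800 = 0.20, a_32 = 0/800 = 0.00
  a_13 = 104/520 = 0.20, a_23 = 52/520 = 0.10, a_33 = 52/520 = 0.10
I − A =
  [   0.60    -0.40    -0.20]
  [  -0.25     0.80    -0.10]
  [  -0.25     0.00     0.90]
Cofactors of I−A, C_ij = (−1)^(i+j)·(minor ij) (rows/columns in the sector order above):
  C_11 = (0.80)(0.90) − (-0.10)(0.00) = 0.7200
  C_12 = −[(-0.25)(0.90) − (-0.10)(-0.25)] = 0.2500
  C_13 = (-0.25)(0.00) − (0.80)(-0.25) = 0.2000
  C_21 = −[(-0.40)(0.90) − (-0.20)(0.00)] = 0.3600
  C_22 = (0.60)(0.90) − (-0.20)(-0.25) = 0.4900
  C_23 = −[(0.60)(0.00) − (-0.40)(-0.25)] = 0.1000
  C_31 = (-0.40)(-0.10) − (-0.20)(0.80) = 0.2000
  C_32 = −[(0.60)(-0.10) − (-0.20)(-0.25)] = 0.1100
  C_33 = (0.60)(0.80) − (-0.40)(-0.25) = 0.3800
det(I−A) = Σ_j (I−A)_1j·C_1j = (0.60)(0.7200) + (-0.40)(0.2500) + (-0.20)(0.2000) = 0.2920
adj(I−A) = Cᵀ =
  [ 0.7200   0.3600   0.2000]
  [ 0.2500   0.4900   0.1100]
  [ 0.2000   0.1000   0.3800]
(I − A)⁻¹ = adj(I−A) / det(I−A) ≈
  [   2.4658     1.2329     0.6849]
  [   0.8562     1.6781     0.3767]
  [   0.6849     0.3425     1.3014]
x = (I − A)⁻¹ d = adj(I−A)·d / det(I−A), with det(I−A) = 0.2920:
  x_1 = (0.7200·390 + 0.3600·150 + 0.2000·400) / 0.2920 = 414.80 / 0.2920 ≈ 1420.548
  x_2 = (0.2500·390 + 0.4900·150 + 0.1100·400) / 0.2920 = 215.00 / 0.2920 ≈ 736.301
  x_3 = (0.2000·390 + 0.1000·150 + 0.3800·400) / 0.2920 = 245.00 / 0.2920 ≈ 839.041

x_1 = 1420.548, x_2 = 736.301, x_3 = 839.041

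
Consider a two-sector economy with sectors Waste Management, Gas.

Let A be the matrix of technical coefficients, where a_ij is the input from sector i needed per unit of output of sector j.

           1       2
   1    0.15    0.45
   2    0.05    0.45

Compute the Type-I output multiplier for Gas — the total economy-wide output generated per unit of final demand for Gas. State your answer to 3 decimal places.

m_2 = 2.921

I − A =
  [   0.85    -0.45]
  [  -0.05     0.55]
det(I−A) = (0.85)(0.55) − (-0.45)(-0.05) = 0.4450
adj(I−A) = [[0.55, 0.45], [0.05, 0.85]]
(I − A)⁻¹ = adj(I−A) / det(I−A) ≈
  [   1.2360     1.0112]
  [   0.1124     1.9101]
The output multiplier for sector j is the column-j sum of the Leontief inverse (I − A)⁻¹ = adj(I−A) / det(I−A).
Column 2 of adj(I−A): (0.45, 0.85); det(I−A) = 0.4450.
m_2 = (0.45 + 0.85) / 0.4450 = 1.30 / 0.4450 ≈ 2.921.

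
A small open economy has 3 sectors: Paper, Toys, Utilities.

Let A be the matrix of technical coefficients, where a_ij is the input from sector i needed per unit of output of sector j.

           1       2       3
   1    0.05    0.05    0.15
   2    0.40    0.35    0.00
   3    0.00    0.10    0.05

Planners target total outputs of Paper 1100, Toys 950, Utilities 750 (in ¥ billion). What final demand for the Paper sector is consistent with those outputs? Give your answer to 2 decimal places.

I − A =
  [   0.95    -0.05    -0.15]
  [  -0.40     0.65     0.00]
  [   0.00    -0.10     0.95]
d = (I − A) x:
  d_1 = (+0.95)·1100 + (-0.05)·950 + (-0.15)·750 = 885.00
  d_2 = (-0.40)·1100 + (+0.65)·950 + (+0.00)·750 = 177.50
  d_3 = (+0.00)·1100 + (-0.10)·950 + (+0.95)·750 = 617.50

d_1 = 885.00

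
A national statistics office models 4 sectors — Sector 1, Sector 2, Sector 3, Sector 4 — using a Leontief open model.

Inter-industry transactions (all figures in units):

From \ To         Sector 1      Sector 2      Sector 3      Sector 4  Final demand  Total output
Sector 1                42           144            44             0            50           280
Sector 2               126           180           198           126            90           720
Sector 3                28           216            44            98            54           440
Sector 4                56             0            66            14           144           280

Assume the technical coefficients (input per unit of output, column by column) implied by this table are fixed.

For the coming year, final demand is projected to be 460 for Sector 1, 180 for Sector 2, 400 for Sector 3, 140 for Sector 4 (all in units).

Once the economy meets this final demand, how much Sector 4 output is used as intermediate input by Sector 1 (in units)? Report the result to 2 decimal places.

z_41 = 262.60

Technical coefficients a_ij = z_ij / X_j:
  a_11 = 42/280 = 0.15, a_21 = 126/280 = 0.45, a_31 = 28/280 = 0.10, a_41 = 56/280 = 0.20
  a_12 = 144/720 = 0.20, a_22 = 180/720 = 0.25, a_32 = 216/720 = 0.30, a_42 = 0/720 = 0.00
  a_13 = 44/440 = 0.10, a_23 = 198/440 = 0.45, a_33 = 44/440 = 0.10, a_43 = 66/440 = 0.15
  a_14 = 0/280 = 0.00, a_24 = 126/280 = 0.45, a_34 = 98/280 = 0.35, a_44 = 14/280 = 0.05
I − A =
  [   0.85    -0.20    -0.10     0.00]
  [  -0.45     0.75    -0.45    -0.45]
  [  -0.10    -0.30     0.90    -0.35]
  [  -0.20     0.00    -0.15     0.95]
Compute the cofactors C_ij = (−1)^(i+j)·(3×3 minor ij) of I−A; the adjugate is their transpose:
adj(I−A) = Cᵀ =
  [ 0.453375   0.189000   0.170250   0.152250]
  [ 0.523125   0.665625   0.472500   0.489375]
  [ 0.279000   0.275250   0.502125   0.315375]
  [ 0.139500   0.083250   0.115125   0.348000]
det(I−A) = Σ_j (I−A)_1j·C_1j = (0.85)(0.453375) + (-0.20)(0.523125) + (-0.10)(0.279000) + (0.00)(0.139500) = 0.25284375
(I − A)⁻¹ = adj(I−A) / det(I−A) ≈
  [   1.7931     0.7475     0.6733     0.6022]
  [   2.0690     2.6326     1.8687     1.9355]
  [   1.1034     1.0886     1.9859     1.2473]
  [   0.5517     0.3293     0.4553     1.3763]
First solve x = (I − A)⁻¹ d = adj(I−A)·d / det(I−A); in particular x_1 = (0.453375·460 + 0.189000·180 + 0.170250·400 + 0.152250·140) / 0.25284375 = 331.9875 / 0.25284375 ≈ 1313.0145.
Intermediate flow from 4 to 1: z_41 = a_41 · x_1 = 0.20 × 331.9875 / 0.25284375 = 66.3975 / 0.25284375 ≈ 262.60.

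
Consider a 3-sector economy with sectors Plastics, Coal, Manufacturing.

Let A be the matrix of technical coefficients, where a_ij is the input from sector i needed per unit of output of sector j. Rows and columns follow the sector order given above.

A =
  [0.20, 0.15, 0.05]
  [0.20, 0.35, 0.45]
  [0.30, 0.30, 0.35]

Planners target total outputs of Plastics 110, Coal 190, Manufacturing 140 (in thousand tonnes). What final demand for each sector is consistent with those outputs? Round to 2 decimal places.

I − A =
  [   0.80    -0.15    -0.05]
  [  -0.20     0.65    -0.45]
  [  -0.30    -0.30     0.65]
d = (I − A) x:
  d_P = (+0.80)·110 + (-0.15)·190 + (-0.05)·140 = 52.50
  d_C = (-0.20)·110 + (+0.65)·190 + (-0.45)·140 = 38.50
  d_M = (-0.30)·110 + (-0.30)·190 + (+0.65)·140 = 1.00

d_P = 52.50, d_C = 38.50, d_M = 1.00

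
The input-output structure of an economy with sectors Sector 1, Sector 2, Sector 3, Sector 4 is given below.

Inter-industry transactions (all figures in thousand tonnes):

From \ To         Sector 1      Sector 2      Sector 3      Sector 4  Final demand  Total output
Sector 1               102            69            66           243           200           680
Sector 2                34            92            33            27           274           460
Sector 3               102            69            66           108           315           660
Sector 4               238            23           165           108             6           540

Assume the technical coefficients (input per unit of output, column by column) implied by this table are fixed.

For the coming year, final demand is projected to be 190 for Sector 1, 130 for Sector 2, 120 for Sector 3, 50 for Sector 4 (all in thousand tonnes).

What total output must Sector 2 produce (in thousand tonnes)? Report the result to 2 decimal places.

Technical coefficients a_ij = z_ij / X_j:
  a_11 = 102/680 = 0.15, a_21 = 34/680 = 0.05, a_31 = 102/680 = 0.15, a_41 = 238/680 = 0.35
  a_12 = 69/460 = 0.15, a_22 = 92/460 = 0.20, a_32 = 69/460 = 0.15, a_42 = 23/460 = 0.05
  a_13 = 66/660 = 0.10, a_23 = 33/660 = 0.05, a_33 = 66/660 = 0.10, a_43 = 165/660 = 0.25
  a_14 = 243/540 = 0.45, a_24 = 27/540 = 0.05, a_34 = 108/540 = 0.20, a_44 = 108/540 = 0.20
I − A =
  [   0.85    -0.15    -0.10    -0.45]
  [  -0.05     0.80    -0.05    -0.05]
  [  -0.15    -0.15     0.90    -0.20]
  [  -0.35    -0.05    -0.25     0.80]
Compute the cofactors C_ij = (−1)^(i+j)·(3×3 minor ij) of I−A; the adjugate is their transpose:
adj(I−A) = Cᵀ =
  [ 0.525375   0.150625   0.162750   0.345625]
  [ 0.060625   0.391875   0.048125   0.070625]
  [ 0.160750   0.118750   0.406125   0.199375]
  [ 0.283875   0.127500   0.201125   0.585000]
det(I−A) = Σ_j (I−A)_1j·C_1j = (0.85)(0.525375) + (-0.15)(0.060625) + (-0.10)(0.160750) + (-0.45)(0.283875) = 0.29365625
(I − A)⁻¹ = adj(I−A) / det(I−A) ≈
  [   1.7891     0.5129     0.5542     1.1770]
  [   0.2064     1.3345     0.1639     0.2405]
  [   0.5474     0.4044     1.3830     0.6789]
  [   0.9667     0.4342     0.6849     1.9921]
x = (I − A)⁻¹ d = adj(I−A)·d / det(I−A), with det(I−A) = 0.29365625:
  x_1 = (0.525375·190 + 0.150625·130 + 0.162750·120 + 0.345625·50) / 0.29365625 = 156.21375 / 0.29365625 ≈ 531.96
  x_2 = (0.060625·190 + 0.391875·130 + 0.048125·120 + 0.070625·50) / 0.29365625 = 71.76875 / 0.29365625 ≈ 244.40
  x_3 = (0.160750·190 + 0.118750·130 + 0.406125·120 + 0.199375·50) / 0.29365625 = 104.68375 / 0.29365625 ≈ 356.48
  x_4 = (0.283875·190 + 0.127500·130 + 0.201125·120 + 0.585000·50) / 0.29365625 = 123.89625 / 0.29365625 ≈ 421.91

x_2 = 244.40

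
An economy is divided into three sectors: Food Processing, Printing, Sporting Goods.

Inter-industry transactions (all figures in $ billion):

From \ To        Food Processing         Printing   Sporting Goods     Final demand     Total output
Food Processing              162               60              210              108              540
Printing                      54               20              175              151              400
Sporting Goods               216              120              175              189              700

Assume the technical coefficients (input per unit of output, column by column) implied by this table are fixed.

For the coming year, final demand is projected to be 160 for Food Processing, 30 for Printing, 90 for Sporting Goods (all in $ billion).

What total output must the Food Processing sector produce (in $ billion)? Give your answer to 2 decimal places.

Technical coefficients a_ij = z_ij / X_j:
  a_FF = 162/540 = 0.30, a_PF = 54/540 = 0.10, a_SF = 216/540 = 0.40
  a_FP = 60/400 = 0.15, a_PP = 20/400 = 0.05, a_SP = 120/400 = 0.30
  a_FS = 210/700 = 0.30, a_PS = 175/700 = 0.25, a_SS = 175/700 = 0.25
I − A =
  [   0.70    -0.15    -0.30]
  [  -0.10     0.95    -0.25]
  [  -0.40    -0.30     0.75]
Cofactors of I−A, C_ij = (−1)^(i+j)·(minor ij) (rows/columns in the sector order above):
  C_11 = (0.95)(0.75) − (-0.25)(-0.30) = 0.6375
  C_12 = −[(-0.10)(0.75) − (-0.25)(-0.40)] = 0.1750
  C_13 = (-0.10)(-0.30) − (0.95)(-0.40) = 0.4100
  C_21 = −[(-0.15)(0.75) − (-0.30)(-0.30)] = 0.2025
  C_22 = (0.70)(0.75) − (-0.30)(-0.40) = 0.4050
  C_23 = −[(0.70)(-0.30) − (-0.15)(-0.40)] = 0.2700
  C_31 = (-0.15)(-0.25) − (-0.30)(0.95) = 0.3225
  C_32 = −[(0.70)(-0.25) − (-0.30)(-0.10)] = 0.2050
  C_33 = (0.70)(0.95) − (-0.15)(-0.10) = 0.6500
det(I−A) = Σ_j (I−A)_1j·C_1j = (0.70)(0.6375) + (-0.15)(0.1750) + (-0.30)(0.4100) = 0.2970
adj(I−A) = Cᵀ =
  [ 0.6375   0.2025   0.3225]
  [ 0.1750   0.4050   0.2050]
  [ 0.4100   0.2700   0.6500]
(I − A)⁻¹ = adj(I−A) / det(I−A) ≈
  [   2.1465     0.6818     1.0859]
  [   0.5892     1.3636     0.6902]
  [   1.3805     0.9091     2.1886]
x = (I − A)⁻¹ d = adj(I−A)·d / det(I−A), with det(I−A) = 0.2970:
  x_F = (0.6375·160 + 0.2025·30 + 0.3225·90) / 0.2970 = 137.10 / 0.2970 ≈ 461.62
  x_P = (0.1750·160 + 0.4050·30 + 0.2050·90) / 0.2970 = 58.60 / 0.2970 ≈ 197.31
  x_S = (0.4100·160 + 0.2700·30 + 0.6500·90) / 0.2970 = 132.20 / 0.2970 ≈ 445.12

x_F = 461.62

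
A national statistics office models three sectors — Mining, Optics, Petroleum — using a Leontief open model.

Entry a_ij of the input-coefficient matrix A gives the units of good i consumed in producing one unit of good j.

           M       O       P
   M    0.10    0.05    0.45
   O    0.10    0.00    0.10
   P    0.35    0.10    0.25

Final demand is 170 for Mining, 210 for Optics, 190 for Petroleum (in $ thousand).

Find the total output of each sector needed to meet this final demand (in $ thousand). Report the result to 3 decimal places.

x_M = 460.532, x_O = 306.971, x_P = 509.178

I − A =
  [   0.90    -0.05    -0.45]
  [  -0.10     1.00    -0.10]
  [  -0.35    -0.10     0.75]
Cofactors of I−A, C_ij = (−1)^(i+j)·(minor ij) (rows/columns in the sector order above):
  C_11 = (1.00)(0.75) − (-0.10)(-0.10) = 0.7400
  C_12 = −[(-0.10)(0.75) − (-0.10)(-0.35)] = 0.1100
  C_13 = (-0.10)(-0.10) − (1.00)(-0.35) = 0.3600
  C_21 = −[(-0.05)(0.75) − (-0.45)(-0.10)] = 0.0825
  C_22 = (0.90)(0.75) − (-0.45)(-0.35) = 0.5175
  C_23 = −[(0.90)(-0.10) − (-0.05)(-0.35)] = 0.1075
  C_31 = (-0.05)(-0.10) − (-0.45)(1.00) = 0.4550
  C_32 = −[(0.90)(-0.10) − (-0.45)(-0.10)] = 0.1350
  C_33 = (0.90)(1.00) − (-0.05)(-0.10) = 0.8950
det(I−A) = Σ_j (I−A)_1j·C_1j = (0.90)(0.7400) + (-0.05)(0.1100) + (-0.45)(0.3600) = 0.4985
adj(I−A) = Cᵀ =
  [ 0.7400   0.0825   0.4550]
  [ 0.1100   0.5175   0.1350]
  [ 0.3600   0.1075   0.8950]
(I − A)⁻¹ = adj(I−A) / det(I−A) ≈
  [   1.4845     0.1655     0.9127]
  [   0.2207     1.0381     0.2708]
  [   0.7222     0.2156     1.7954]
x = (I − A)⁻¹ d = adj(I−A)·d / det(I−A), with det(I−A) = 0.4985:
  x_M = (0.7400·170 + 0.0825·210 + 0.4550·190) / 0.4985 = 229.575 / 0.4985 ≈ 460.532
  x_O = (0.1100·170 + 0.5175·210 + 0.1350·190) / 0.4985 = 153.025 / 0.4985 ≈ 306.971
  x_P = (0.3600·170 + 0.1075·210 + 0.8950·190) / 0.4985 = 253.825 / 0.4985 ≈ 509.178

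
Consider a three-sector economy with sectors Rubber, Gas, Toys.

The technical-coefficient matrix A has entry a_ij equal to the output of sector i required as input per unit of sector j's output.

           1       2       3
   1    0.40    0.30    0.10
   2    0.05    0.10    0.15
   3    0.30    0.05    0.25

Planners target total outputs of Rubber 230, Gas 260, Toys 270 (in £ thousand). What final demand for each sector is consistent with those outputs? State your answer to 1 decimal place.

d_1 = 33.0, d_2 = 182.0, d_3 = 120.5

I − A =
  [   0.60    -0.30    -0.10]
  [  -0.05     0.90    -0.15]
  [  -0.30    -0.05     0.75]
d = (I − A) x:
  d_1 = (+0.60)·230 + (-0.30)·260 + (-0.10)·270 = 33.0
  d_2 = (-0.05)·230 + (+0.90)·260 + (-0.15)·270 = 182.0
  d_3 = (-0.30)·230 + (-0.05)·260 + (+0.75)·270 = 120.5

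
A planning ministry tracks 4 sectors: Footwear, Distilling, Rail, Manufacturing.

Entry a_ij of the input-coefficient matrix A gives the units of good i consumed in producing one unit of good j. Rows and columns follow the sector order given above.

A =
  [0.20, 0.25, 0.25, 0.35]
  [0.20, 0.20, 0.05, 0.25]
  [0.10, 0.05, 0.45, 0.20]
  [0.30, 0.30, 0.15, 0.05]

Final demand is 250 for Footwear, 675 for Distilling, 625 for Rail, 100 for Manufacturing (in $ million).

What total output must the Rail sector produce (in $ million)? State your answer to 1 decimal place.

I − A =
  [   0.80    -0.25    -0.25    -0.35]
  [  -0.20     0.80    -0.05    -0.25]
  [  -0.10    -0.05     0.55    -0.20]
  [  -0.30    -0.30    -0.15     0.95]
Compute the cofactors C_ij = (−1)^(i+j)·(3×3 minor ij) of I−A; the adjugate is their transpose:
adj(I−A) = Cᵀ =
  [ 0.345500   0.210375   0.239750   0.233125]
  [ 0.151250   0.292250   0.139500   0.162000]
  [ 0.141750   0.130000   0.376750   0.165750]
  [ 0.179250   0.179250   0.179250   0.298750]
det(I−A) = Σ_j (I−A)_1j·C_1j = (0.80)(0.345500) + (-0.25)(0.151250) + (-0.25)(0.141750) + (-0.35)(0.179250) = 0.1404125
(I − A)⁻¹ = adj(I−A) / det(I−A) ≈
  [   2.4606     1.4983     1.7075     1.6603]
  [   1.0772     2.0814     0.9935     1.1537]
  [   1.0095     0.9258     2.6832     1.1805]
  [   1.2766     1.2766     1.2766     2.1277]
x = (I − A)⁻¹ d = adj(I−A)·d / det(I−A), with det(I−A) = 0.1404125:
  x_1 = (0.345500·250 + 0.210375·675 + 0.239750·625 + 0.233125·100) / 0.1404125 = 401.534375 / 0.1404125 ≈ 2859.7
  x_2 = (0.151250·250 + 0.292250·675 + 0.139500·625 + 0.162000·100) / 0.1404125 = 338.46875 / 0.1404125 ≈ 2410.5
  x_3 = (0.141750·250 + 0.130000·675 + 0.376750·625 + 0.165750·100) / 0.1404125 = 375.23125 / 0.1404125 ≈ 2672.3
  x_4 = (0.179250·250 + 0.179250·675 + 0.179250·625 + 0.298750·100) / 0.1404125 = 307.7125 / 0.1404125 ≈ 2191.5

x_3 = 2672.3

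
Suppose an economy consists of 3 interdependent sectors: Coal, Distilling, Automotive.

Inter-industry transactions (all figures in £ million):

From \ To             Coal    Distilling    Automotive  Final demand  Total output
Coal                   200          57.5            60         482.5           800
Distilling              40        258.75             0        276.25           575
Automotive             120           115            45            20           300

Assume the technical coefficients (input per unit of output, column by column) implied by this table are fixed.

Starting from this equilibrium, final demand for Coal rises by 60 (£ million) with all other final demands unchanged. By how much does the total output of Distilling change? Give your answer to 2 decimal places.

Technical coefficients a_ij = z_ij / X_j:
  a_CC = 200/800 = 0.25, a_DC = 40/800 = 0.05, a_AC = 120/800 = 0.15
  a_CD = 57.5/575 = 0.10, a_DD = 258.75/575 = 0.45, a_AD = 115/575 = 0.20
  a_CA = 60/300 = 0.20, a_DA = 0/300 = 0.00, a_AA = 45/300 = 0.15
I − A =
  [   0.75    -0.10    -0.20]
  [  -0.05     0.55     0.00]
  [  -0.15    -0.20     0.85]
Cofactors of I−A, C_ij = (−1)^(i+j)·(minor ij) (rows/columns in the sector order above):
  C_11 = (0.55)(0.85) − (0.00)(-0.20) = 0.4675
  C_12 = −[(-0.05)(0.85) − (0.00)(-0.15)] = 0.0425
  C_13 = (-0.05)(-0.20) − (0.55)(-0.15) = 0.0925
  C_21 = −[(-0.10)(0.85) − (-0.20)(-0.20)] = 0.1250
  C_22 = (0.75)(0.85) − (-0.20)(-0.15) = 0.6075
  C_23 = −[(0.75)(-0.20) − (-0.10)(-0.15)] = 0.1650
  C_31 = (-0.10)(0.00) − (-0.20)(0.55) = 0.1100
  C_32 = −[(0.75)(0.00) − (-0.20)(-0.05)] = 0.0100
  C_33 = (0.75)(0.55) − (-0.10)(-0.05) = 0.4075
det(I−A) = Σ_j (I−A)_1j·C_1j = (0.75)(0.4675) + (-0.10)(0.0425) + (-0.20)(0.0925) = 0.327875
adj(I−A) = Cᵀ =
  [ 0.4675   0.1250   0.1100]
  [ 0.0425   0.6075   0.0100]
  [ 0.0925   0.1650   0.4075]
(I − A)⁻¹ = adj(I−A) / det(I−A) ≈
  [   1.4258     0.3812     0.3355]
  [   0.1296     1.8528     0.0305]
  [   0.2821     0.5032     1.2429]
Δx = (I − A)⁻¹ Δd with Δd having +60 in the Coal component and 0 elsewhere.
So Δx_D = L_DC · (+60), where L_DC = adj(I−A)_DC / det(I−A) = 0.0425 / 0.327875.
Δx_D = 0.0425 × (+60) / 0.327875 = 2.55 / 0.327875 ≈ 7.78.

Δx_D = 7.78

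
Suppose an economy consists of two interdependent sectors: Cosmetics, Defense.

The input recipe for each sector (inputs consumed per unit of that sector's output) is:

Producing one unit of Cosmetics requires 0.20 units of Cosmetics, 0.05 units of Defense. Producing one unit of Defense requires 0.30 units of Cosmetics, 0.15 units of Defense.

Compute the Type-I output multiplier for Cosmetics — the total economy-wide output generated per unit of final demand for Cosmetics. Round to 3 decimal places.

m_1 = 1.353

I − A =
  [   0.80    -0.30]
  [  -0.05     0.85]
det(I−A) = (0.80)(0.85) − (-0.30)(-0.05) = 0.6650
adj(I−A) = [[0.85, 0.30], [0.05, 0.80]]
(I − A)⁻¹ = adj(I−A) / det(I−A) ≈
  [   1.2782     0.4511]
  [   0.0752     1.2030]
The output multiplier for sector j is the column-j sum of the Leontief inverse (I − A)⁻¹ = adj(I−A) / det(I−A).
Column 1 of adj(I−A): (0.85, 0.05); det(I−A) = 0.6650.
m_1 = (0.85 + 0.05) / 0.6650 = 0.90 / 0.6650 ≈ 1.353.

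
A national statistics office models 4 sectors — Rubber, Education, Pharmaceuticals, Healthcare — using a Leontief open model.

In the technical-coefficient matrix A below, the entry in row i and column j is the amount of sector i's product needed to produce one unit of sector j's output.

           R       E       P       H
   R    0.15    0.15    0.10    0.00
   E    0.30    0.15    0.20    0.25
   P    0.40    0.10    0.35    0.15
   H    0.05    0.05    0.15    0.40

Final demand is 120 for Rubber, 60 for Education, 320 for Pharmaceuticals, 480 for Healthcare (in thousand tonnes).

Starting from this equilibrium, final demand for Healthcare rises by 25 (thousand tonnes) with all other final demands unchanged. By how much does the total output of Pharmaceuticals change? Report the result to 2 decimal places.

Δx_P = 17.78

I − A =
  [   0.85    -0.15    -0.10     0.00]
  [  -0.30     0.85    -0.20    -0.25]
  [  -0.40    -0.10     0.65    -0.15]
  [  -0.05    -0.05    -0.15     0.60]
Compute the cofactors C_ij = (−1)^(i+j)·(3×3 minor ij) of I−A; the adjugate is their transpose:
adj(I−A) = Cᵀ =
  [ 0.287000   0.061875   0.073375   0.044125]
  [ 0.182875   0.287625   0.153125   0.158125]
  [ 0.226875   0.094500   0.394000   0.137875]
  [ 0.095875   0.052750   0.117375   0.374375]
det(I−A) = Σ_j (I−A)_1j·C_1j = (0.85)(0.287000) + (-0.15)(0.182875) + (-0.10)(0.226875) + (0.00)(0.095875) = 0.19383125
(I − A)⁻¹ = adj(I−A) / det(I−A) ≈
  [   1.4807     0.3192     0.3786     0.2276]
  [   0.9435     1.4839     0.7900     0.8158]
  [   1.1705     0.4875     2.0327     0.7113]
  [   0.4946     0.2721     0.6056     1.9314]
Δx = (I − A)⁻¹ Δd with Δd having +25 in the Healthcare component and 0 elsewhere.
So Δx_P = L_PH · (+25), where L_PH = adj(I−A)_PH / det(I−A) = 0.137875 / 0.19383125.
Δx_P = 0.137875 × (+25) / 0.19383125 = 3.446875 / 0.19383125 ≈ 17.78.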